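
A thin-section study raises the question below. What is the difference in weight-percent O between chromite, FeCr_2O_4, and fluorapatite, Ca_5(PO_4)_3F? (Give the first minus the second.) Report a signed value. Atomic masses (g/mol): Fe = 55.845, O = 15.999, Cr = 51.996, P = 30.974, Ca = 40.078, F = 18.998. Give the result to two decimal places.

M(FeCr_2O_4) = 223.833 g/mol, so wt% O = 63.996/223.833 × 100 = 28.59%.
M(Ca_5(PO_4)_3F) = 504.298 g/mol, so wt% O = 191.988/504.298 × 100 = 38.07%.
28.59 − 38.07 = -9.48 pp.

-9.48 percentage points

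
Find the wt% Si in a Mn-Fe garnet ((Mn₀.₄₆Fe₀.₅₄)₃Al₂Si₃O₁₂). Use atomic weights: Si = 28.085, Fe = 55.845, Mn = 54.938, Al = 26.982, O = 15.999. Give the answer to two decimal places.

16.97 wt%

M((Mn₀.₄₆Fe₀.₅₄)₃Al₂Si₃O₁₂) = 496.490 g/mol.
Si contributes 3 × 28.085 = 84.255 g per mole.
84.255/496.490 = 0.1697 → 16.97%.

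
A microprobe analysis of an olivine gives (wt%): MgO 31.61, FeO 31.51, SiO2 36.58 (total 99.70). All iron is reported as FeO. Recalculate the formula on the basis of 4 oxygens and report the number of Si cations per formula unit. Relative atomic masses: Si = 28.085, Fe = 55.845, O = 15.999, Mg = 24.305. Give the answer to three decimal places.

31.61 wt% MgO ÷ 40.304 g/mol = 0.78429 mol, giving 0.78429 Mg and 0.78429 O.
31.51 wt% FeO ÷ 71.844 g/mol = 0.43859 mol, giving 0.43859 Fe and 0.43859 O.
36.58 wt% SiO2 ÷ 60.083 g/mol = 0.60882 mol, giving 0.60882 Si and 1.21764 O.
Oxygen sums to 2.44052; scaling by 4/2.44052 = 1.63899 puts the formula on 4 O.
Si: 0.60882 × 1.63899 = 0.998 atoms per formula unit.

0.998 Si apfu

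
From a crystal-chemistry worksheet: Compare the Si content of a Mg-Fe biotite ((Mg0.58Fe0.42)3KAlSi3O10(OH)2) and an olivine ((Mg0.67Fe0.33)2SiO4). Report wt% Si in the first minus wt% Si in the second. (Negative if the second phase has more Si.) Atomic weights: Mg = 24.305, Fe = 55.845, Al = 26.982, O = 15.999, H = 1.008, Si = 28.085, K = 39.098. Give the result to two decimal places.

1.05 percentage points

Si in (Mg0.58Fe0.42)3KAlSi3O10(OH)2: molar mass 456.994 g/mol; 3×28.085 = 84.255 g → 18.44 wt%.
Si in (Mg0.67Fe0.33)2SiO4: molar mass 161.507 g/mol; 1×28.085 = 28.085 g → 17.39 wt%.
Difference = 18.44 − 17.39 = 1.05 percentage points.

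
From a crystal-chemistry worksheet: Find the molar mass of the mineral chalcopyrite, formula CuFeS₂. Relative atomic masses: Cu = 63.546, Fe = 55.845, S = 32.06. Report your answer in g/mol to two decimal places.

The formula mass is the sum 1×63.546 + 1×55.845 + 2×32.06.

183.51 g/mol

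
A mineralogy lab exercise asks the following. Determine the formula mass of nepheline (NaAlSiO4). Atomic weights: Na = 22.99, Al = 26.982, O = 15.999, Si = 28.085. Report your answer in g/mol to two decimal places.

142.05 g/mol

Na: 1 × 22.99 = 22.9900
Al: 1 × 26.982 = 26.9820
Si: 1 × 28.085 = 28.0850
O: 4 × 15.999 = 63.9960
Summing the contributions gives the formula mass.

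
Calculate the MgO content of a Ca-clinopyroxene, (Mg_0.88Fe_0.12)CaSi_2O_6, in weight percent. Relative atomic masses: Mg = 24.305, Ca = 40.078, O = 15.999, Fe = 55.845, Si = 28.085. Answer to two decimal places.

16.10 wt%

M((Mg_0.88Fe_0.12)CaSi_2O_6) = 220.332 g/mol; M(MgO) = 40.304 g/mol.
Moles MgO per formula unit = 0.88 Mg ÷ 1 = 0.8800.
MgO fraction = (0.8800 × 40.304) / 220.332 = 35.468/220.332 = 0.1610.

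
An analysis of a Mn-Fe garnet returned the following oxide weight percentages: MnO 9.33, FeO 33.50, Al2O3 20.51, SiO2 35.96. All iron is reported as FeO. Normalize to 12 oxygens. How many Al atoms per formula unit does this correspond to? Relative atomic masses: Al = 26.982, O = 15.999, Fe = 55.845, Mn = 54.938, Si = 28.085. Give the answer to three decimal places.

2.013 Al apfu

9.33 wt% MnO ÷ 70.937 g/mol = 0.13153 mol, giving 0.13153 Mn and 0.13153 O.
33.50 wt% FeO ÷ 71.844 g/mol = 0.46629 mol, giving 0.46629 Fe and 0.46629 O.
20.51 wt% Al2O3 ÷ 101.961 g/mol = 0.20116 mol, giving 0.40232 Al and 0.60348 O.
35.96 wt% SiO2 ÷ 60.083 g/mol = 0.59851 mol, giving 0.59851 Si and 1.19702 O.
Oxygen sums to 2.39832; scaling by 12/2.39832 = 5.00350 puts the formula on 12 O.
Al: 0.40232 × 5.00350 = 2.013 atoms per formula unit.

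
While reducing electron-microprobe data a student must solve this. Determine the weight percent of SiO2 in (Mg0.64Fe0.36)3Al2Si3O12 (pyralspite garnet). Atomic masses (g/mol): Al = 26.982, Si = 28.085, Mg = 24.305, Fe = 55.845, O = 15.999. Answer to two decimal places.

41.23 wt%

M((Mg0.64Fe0.36)3Al2Si3O12) = 437.185 g/mol; M(SiO2) = 60.083 g/mol.
Moles SiO2 per formula unit = 3 Si ÷ 1 = 3.0000.
SiO2 fraction = (3.0000 × 60.083) / 437.185 = 180.249/437.185 = 0.4123.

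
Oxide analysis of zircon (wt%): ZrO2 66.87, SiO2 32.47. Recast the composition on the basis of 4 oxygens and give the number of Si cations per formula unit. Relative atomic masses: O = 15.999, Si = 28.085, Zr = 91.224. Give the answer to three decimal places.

ZrO2 (M=123.222): mol = 0.54268; Zr = 0.54268, O = 1.08536.
SiO2 (M=60.083): mol = 0.54042; Si = 0.54042, O = 1.08084.
ΣO = 2.16620; factor = 4/ΣO = 1.84655.
Si apfu = 0.54042 × 1.84655 = 0.998.

0.998 Si apfu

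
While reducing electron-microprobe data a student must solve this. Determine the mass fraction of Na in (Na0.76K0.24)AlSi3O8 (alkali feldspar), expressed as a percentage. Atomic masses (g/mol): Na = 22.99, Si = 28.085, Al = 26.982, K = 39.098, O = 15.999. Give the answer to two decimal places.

6.57 wt%

Molar mass of (Na0.76K0.24)AlSi3O8: 0.76*22.99 + 0.24*39.098 + 1*26.982 + 3*28.085 + 8*15.999 = 266.085 g/mol.
Mass of Na per formula unit: 0.76 × 22.99 = 17.472 g.
Weight fraction Na = 17.472 / 266.085 = 0.0657.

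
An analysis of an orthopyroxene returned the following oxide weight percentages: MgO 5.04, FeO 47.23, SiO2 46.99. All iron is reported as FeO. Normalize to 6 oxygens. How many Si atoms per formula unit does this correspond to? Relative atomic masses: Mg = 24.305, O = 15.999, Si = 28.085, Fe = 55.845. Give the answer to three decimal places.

2.000 Si apfu

MgO (M=40.304): mol = 0.12505; Mg = 0.12505, O = 0.12505.
FeO (M=71.844): mol = 0.65740; Fe = 0.65740, O = 0.65740.
SiO2 (M=60.083): mol = 0.78208; Si = 0.78208, O = 1.56416.
ΣO = 2.34661; factor = 6/ΣO = 2.55688.
Si apfu = 0.78208 × 2.55688 = 2.000.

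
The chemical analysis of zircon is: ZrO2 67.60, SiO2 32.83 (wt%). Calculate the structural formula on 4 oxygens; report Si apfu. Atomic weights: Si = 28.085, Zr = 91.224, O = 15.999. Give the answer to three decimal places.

0.998 Si apfu

ZrO2: 67.60/123.222 = 0.54860 mol → 0.54860 mol Zr, 1.09720 mol O.
SiO2: 32.83/60.083 = 0.54641 mol → 0.54641 mol Si, 1.09282 mol O.
Total oxygen = 2.19002 mol. Normalization factor = 4/2.19002 = 1.82647.
Si per 4 O = 0.54641 × 1.82647 = 0.998.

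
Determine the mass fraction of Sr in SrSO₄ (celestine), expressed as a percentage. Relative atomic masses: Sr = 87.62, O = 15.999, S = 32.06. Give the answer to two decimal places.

47.70 mass %

Molar mass of SrSO₄: 1×87.62 + 1×32.06 + 4×15.999 = 183.676 g/mol.
Mass of Sr per formula unit: 1 × 87.62 = 87.620 g.
Weight fraction Sr = 87.620 / 183.676 = 0.4770.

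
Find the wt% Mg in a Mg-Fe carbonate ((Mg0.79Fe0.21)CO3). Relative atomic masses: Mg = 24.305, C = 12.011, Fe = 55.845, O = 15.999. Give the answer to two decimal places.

Molar mass of (Mg0.79Fe0.21)CO3: 0.79·24.305 + 0.21·55.845 + 1·12.011 + 3·15.999 = 90.936 g/mol.
Mass of Mg per formula unit: 0.79 × 24.305 = 19.201 g.
Weight fraction Mg = 19.201 / 90.936 = 0.2111.

21.11 weight percent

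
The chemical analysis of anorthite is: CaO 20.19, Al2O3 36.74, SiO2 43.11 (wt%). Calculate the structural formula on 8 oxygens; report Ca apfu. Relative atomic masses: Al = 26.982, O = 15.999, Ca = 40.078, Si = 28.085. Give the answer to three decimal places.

20.19 wt% CaO ÷ 56.077 g/mol = 0.36004 mol, giving 0.36004 Ca and 0.36004 O.
36.74 wt% Al2O3 ÷ 101.961 g/mol = 0.36033 mol, giving 0.72066 Al and 1.08099 O.
43.11 wt% SiO2 ÷ 60.083 g/mol = 0.71751 mol, giving 0.71751 Si and 1.43502 O.
Oxygen sums to 2.87605; scaling by 8/2.87605 = 2.78159 puts the formula on 8 O.
Ca: 0.36004 × 2.78159 = 1.001 atoms per formula unit.

1.001 Ca apfu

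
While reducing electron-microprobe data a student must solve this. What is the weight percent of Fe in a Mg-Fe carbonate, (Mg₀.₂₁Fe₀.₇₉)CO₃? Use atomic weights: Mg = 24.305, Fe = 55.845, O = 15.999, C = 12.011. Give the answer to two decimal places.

Molar mass of (Mg₀.₂₁Fe₀.₇₉)CO₃: 0.21*24.305 + 0.79*55.845 + 1*12.011 + 3*15.999 = 109.230 g/mol.
Mass of Fe per formula unit: 0.79 × 55.845 = 44.118 g.
Weight fraction Fe = 44.118 / 109.230 = 0.4039.

40.39 weight percent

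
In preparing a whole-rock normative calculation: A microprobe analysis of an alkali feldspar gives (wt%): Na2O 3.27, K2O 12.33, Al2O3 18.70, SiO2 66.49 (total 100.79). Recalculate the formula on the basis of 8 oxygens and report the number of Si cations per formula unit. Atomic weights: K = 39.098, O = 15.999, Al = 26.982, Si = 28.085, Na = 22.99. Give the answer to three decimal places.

3.004 Si apfu

Na2O (M=61.979): mol = 0.05276; Na = 0.10552, O = 0.05276.
K2O (M=94.195): mol = 0.13090; K = 0.26180, O = 0.13090.
Al2O3 (M=101.961): mol = 0.18340; Al = 0.36680, O = 0.55020.
SiO2 (M=60.083): mol = 1.10664; Si = 1.10664, O = 2.21328.
ΣO = 2.94714; factor = 8/ΣO = 2.71450.
Si apfu = 1.10664 × 2.71450 = 3.004.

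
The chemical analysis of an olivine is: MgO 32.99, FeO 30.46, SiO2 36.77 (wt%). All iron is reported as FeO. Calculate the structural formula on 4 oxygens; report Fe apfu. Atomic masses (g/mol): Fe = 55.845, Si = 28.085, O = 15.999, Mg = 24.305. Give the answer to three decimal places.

0.688 Fe apfu

MgO: 32.99/40.304 = 0.81853 mol → 0.81853 mol Mg, 0.81853 mol O.
FeO: 30.46/71.844 = 0.42397 mol → 0.42397 mol Fe, 0.42397 mol O.
SiO2: 36.77/60.083 = 0.61199 mol → 0.61199 mol Si, 1.22398 mol O.
Total oxygen = 2.46648 mol. Normalization factor = 4/2.46648 = 1.62174.
Fe per 4 O = 0.42397 × 1.62174 = 0.688.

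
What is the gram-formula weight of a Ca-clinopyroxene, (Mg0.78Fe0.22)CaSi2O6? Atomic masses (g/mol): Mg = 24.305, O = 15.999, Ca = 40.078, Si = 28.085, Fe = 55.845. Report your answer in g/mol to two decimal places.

The formula mass is the sum 0.78*24.305 + 0.22*55.845 + 1*40.078 + 2*28.085 + 6*15.999.

223.49 g/mol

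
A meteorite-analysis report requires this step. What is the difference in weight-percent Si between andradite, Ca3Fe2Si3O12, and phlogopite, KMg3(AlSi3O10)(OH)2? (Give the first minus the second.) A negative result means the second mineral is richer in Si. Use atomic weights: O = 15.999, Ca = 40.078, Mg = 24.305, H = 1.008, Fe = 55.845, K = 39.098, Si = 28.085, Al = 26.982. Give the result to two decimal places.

-3.61 percentage points

Si in Ca3Fe2Si3O12: molar mass 508.167 g/mol; 3×28.085 = 84.255 g → 16.58 wt%.
Si in KMg3(AlSi3O10)(OH)2: molar mass 417.254 g/mol; 3×28.085 = 84.255 g → 20.19 wt%.
Difference = 16.58 − 20.19 = -3.61 percentage points.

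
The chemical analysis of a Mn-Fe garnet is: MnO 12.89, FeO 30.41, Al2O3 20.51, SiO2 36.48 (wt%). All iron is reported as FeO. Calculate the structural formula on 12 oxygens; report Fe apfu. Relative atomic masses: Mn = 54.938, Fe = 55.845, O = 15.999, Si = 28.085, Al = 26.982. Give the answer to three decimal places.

MnO (M=70.937): mol = 0.18171; Mn = 0.18171, O = 0.18171.
FeO (M=71.844): mol = 0.42328; Fe = 0.42328, O = 0.42328.
Al2O3 (M=101.961): mol = 0.20116; Al = 0.40232, O = 0.60348.
SiO2 (M=60.083): mol = 0.60716; Si = 0.60716, O = 1.21432.
ΣO = 2.42279; factor = 12/ΣO = 4.95297.
Fe apfu = 0.42328 × 4.95297 = 2.096.

2.096 Fe apfu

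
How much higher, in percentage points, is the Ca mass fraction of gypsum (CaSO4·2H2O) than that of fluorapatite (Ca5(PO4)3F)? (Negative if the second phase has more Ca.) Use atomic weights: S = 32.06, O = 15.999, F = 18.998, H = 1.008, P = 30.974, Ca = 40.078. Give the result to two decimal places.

-16.46 percentage points

M(CaSO4·2H2O) = 172.164 g/mol, so wt% Ca = 40.078/172.164 × 100 = 23.28%.
M(Ca5(PO4)3F) = 504.298 g/mol, so wt% Ca = 200.390/504.298 × 100 = 39.74%.
23.28 − 39.74 = -16.46 pp.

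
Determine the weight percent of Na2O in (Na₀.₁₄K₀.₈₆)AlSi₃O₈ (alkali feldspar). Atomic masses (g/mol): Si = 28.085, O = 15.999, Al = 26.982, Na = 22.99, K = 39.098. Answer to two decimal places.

1.57 wt%

Molar mass of (Na₀.₁₄K₀.₈₆)AlSi₃O₈ = 0.14*22.99 + 0.86*39.098 + 1*26.982 + 3*28.085 + 8*15.999 = 276.072 g/mol.
Each formula unit contains 0.14 Na, equivalent to 0.14/2 = 0.0700 mol Na2O.
M(Na2O) = 2×22.99 + 1×15.999 = 61.979 g/mol.
Mass of Na2O per formula unit = 0.0700 × 61.979 = 4.339 g.
Na2O wt% = 4.339 / 276.072 × 100 = 1.57%.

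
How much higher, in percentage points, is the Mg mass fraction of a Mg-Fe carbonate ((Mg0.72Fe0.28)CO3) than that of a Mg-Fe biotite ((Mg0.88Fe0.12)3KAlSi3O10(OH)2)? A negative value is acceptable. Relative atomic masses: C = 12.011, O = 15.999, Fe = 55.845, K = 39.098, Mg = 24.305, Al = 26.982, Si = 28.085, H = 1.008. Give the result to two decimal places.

First mineral: 17.500 g Mg in 93.144 g formula = 18.79 wt% Mg.
Second mineral: 64.165 g Mg in 428.608 g formula = 14.97 wt% Mg.
18.79% − 14.97% gives a difference of 3.82 percentage points.

3.82 percentage points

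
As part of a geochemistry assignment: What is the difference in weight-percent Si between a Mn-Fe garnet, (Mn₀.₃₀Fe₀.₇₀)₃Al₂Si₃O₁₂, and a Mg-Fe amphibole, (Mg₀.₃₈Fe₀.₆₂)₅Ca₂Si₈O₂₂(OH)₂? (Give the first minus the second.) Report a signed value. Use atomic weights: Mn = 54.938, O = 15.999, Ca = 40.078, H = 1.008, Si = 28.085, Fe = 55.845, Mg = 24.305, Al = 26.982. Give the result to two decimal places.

-7.73 percentage points

Si in (Mn₀.₃₀Fe₀.₇₀)₃Al₂Si₃O₁₂: molar mass 496.926 g/mol; 3×28.085 = 84.255 g → 16.96 wt%.
Si in (Mg₀.₃₈Fe₀.₆₂)₅Ca₂Si₈O₂₂(OH)₂: molar mass 910.127 g/mol; 8×28.085 = 224.680 g → 24.69 wt%.
Difference = 16.96 − 24.69 = -7.73 percentage points.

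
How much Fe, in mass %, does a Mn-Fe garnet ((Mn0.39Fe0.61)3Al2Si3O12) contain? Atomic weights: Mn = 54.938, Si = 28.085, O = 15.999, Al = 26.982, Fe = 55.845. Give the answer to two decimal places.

Molar mass of (Mn0.39Fe0.61)3Al2Si3O12: 1.17×54.938 + 1.83×55.845 + 2×26.982 + 3×28.085 + 12×15.999 = 496.681 g/mol.
Mass of Fe per formula unit: 1.83 × 55.845 = 102.196 g.
Weight fraction Fe = 102.196 / 496.681 = 0.2058.

20.58 mass %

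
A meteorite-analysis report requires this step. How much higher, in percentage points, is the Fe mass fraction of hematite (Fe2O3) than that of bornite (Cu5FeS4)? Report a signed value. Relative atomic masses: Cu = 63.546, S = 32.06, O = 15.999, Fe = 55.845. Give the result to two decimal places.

58.81 percentage points

First mineral: 111.690 g Fe in 159.687 g formula = 69.94 wt% Fe.
Second mineral: 55.845 g Fe in 501.815 g formula = 11.13 wt% Fe.
69.94% − 11.13% gives a difference of 58.81 percentage points.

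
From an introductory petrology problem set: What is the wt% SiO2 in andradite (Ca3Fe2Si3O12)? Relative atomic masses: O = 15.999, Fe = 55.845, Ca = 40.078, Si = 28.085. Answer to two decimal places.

35.47 wt%

Molar mass of Ca3Fe2Si3O12 = 3·40.078 + 2·55.845 + 3·28.085 + 12·15.999 = 508.167 g/mol.
Each formula unit contains 3 Si, equivalent to 3/1 = 3.0000 mol SiO2.
M(SiO2) = 1×28.085 + 2×15.999 = 60.083 g/mol.
Mass of SiO2 per formula unit = 3.0000 × 60.083 = 180.249 g.
SiO2 wt% = 180.249 / 508.167 × 100 = 35.47%.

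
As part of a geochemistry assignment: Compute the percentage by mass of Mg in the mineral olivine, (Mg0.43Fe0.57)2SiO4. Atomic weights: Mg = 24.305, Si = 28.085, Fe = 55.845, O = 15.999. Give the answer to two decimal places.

M((Mg0.43Fe0.57)2SiO4) = 176.647 g/mol.
Mg contributes 0.86 × 24.305 = 20.902 g per mole.
20.902/176.647 = 0.1183 → 11.83%.

11.83 wt%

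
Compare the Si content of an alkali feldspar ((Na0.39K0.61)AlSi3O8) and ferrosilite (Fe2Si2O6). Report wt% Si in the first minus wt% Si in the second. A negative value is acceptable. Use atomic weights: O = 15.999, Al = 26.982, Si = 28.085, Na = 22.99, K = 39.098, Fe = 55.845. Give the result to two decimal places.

First mineral: 84.255 g Si in 272.045 g formula = 30.97 wt% Si.
Second mineral: 56.170 g Si in 263.854 g formula = 21.29 wt% Si.
30.97% − 21.29% gives a difference of 9.68 percentage points.

9.68 percentage points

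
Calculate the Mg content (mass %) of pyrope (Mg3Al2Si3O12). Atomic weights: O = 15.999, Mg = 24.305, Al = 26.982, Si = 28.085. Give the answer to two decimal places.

18.09 mass %

Molar mass of Mg3Al2Si3O12: 3×24.305 + 2×26.982 + 3×28.085 + 12×15.999 = 403.122 g/mol.
Mass of Mg per formula unit: 3 × 24.305 = 72.915 g.
Weight fraction Mg = 72.915 / 403.122 = 0.1809.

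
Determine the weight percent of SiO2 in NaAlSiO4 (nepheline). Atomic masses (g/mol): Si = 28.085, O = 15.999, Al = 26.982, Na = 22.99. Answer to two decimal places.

M(NaAlSiO4) = 142.053 g/mol; M(SiO2) = 60.083 g/mol.
Moles SiO2 per formula unit = 1 Si ÷ 1 = 1.0000.
SiO2 fraction = (1.0000 × 60.083) / 142.053 = 60.083/142.053 = 0.4230.

42.30 wt%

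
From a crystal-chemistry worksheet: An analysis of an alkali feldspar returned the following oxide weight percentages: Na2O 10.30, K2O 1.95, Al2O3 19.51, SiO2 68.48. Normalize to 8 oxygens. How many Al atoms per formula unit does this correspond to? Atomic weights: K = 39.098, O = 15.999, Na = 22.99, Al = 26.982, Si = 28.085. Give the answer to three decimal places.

1.007 Al apfu

Na2O (M=61.979): mol = 0.16619; Na = 0.33238, O = 0.16619.
K2O (M=94.195): mol = 0.02070; K = 0.04140, O = 0.02070.
Al2O3 (M=101.961): mol = 0.19135; Al = 0.38270, O = 0.57405.
SiO2 (M=60.083): mol = 1.13976; Si = 1.13976, O = 2.27952.
ΣO = 3.04046; factor = 8/ΣO = 2.63118.
Al apfu = 0.38270 × 2.63118 = 1.007.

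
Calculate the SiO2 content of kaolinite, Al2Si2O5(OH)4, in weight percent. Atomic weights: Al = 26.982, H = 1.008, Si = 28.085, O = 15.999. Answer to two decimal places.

Molar mass of Al2Si2O5(OH)4 = 2·26.982 + 2·28.085 + 9·15.999 + 4·1.008 = 258.157 g/mol.
Each formula unit contains 2 Si, equivalent to 2/1 = 2.0000 mol SiO2.
M(SiO2) = 1×28.085 + 2×15.999 = 60.083 g/mol.
Mass of SiO2 per formula unit = 2.0000 × 60.083 = 120.166 g.
SiO2 wt% = 120.166 / 258.157 × 100 = 46.55%.

46.55 wt%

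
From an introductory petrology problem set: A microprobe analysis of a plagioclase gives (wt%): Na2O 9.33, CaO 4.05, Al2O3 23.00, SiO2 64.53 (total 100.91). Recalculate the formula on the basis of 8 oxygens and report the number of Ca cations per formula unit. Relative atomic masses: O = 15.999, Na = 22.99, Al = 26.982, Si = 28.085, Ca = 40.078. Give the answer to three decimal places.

0.190 Ca apfu

Na2O (M=61.979): mol = 0.15053; Na = 0.30106, O = 0.15053.
CaO (M=56.077): mol = 0.07222; Ca = 0.07222, O = 0.07222.
Al2O3 (M=101.961): mol = 0.22558; Al = 0.45116, O = 0.67674.
SiO2 (M=60.083): mol = 1.07401; Si = 1.07401, O = 2.14802.
ΣO = 3.04751; factor = 8/ΣO = 2.62509.
Ca apfu = 0.07222 × 2.62509 = 0.190.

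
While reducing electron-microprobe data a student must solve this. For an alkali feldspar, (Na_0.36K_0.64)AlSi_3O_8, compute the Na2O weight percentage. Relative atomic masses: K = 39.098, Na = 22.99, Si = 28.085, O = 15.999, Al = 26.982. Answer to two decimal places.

M((Na_0.36K_0.64)AlSi_3O_8) = 272.528 g/mol; M(Na2O) = 61.979 g/mol.
Moles Na2O per formula unit = 0.36 Na ÷ 2 = 0.1800.
Na2O fraction = (0.1800 × 61.979) / 272.528 = 11.156/272.528 = 0.0409.

4.09 wt%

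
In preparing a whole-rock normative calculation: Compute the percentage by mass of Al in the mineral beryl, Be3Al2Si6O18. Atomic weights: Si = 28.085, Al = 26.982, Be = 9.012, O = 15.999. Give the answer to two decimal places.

10.04 weight percent

Molar mass of Be3Al2Si6O18: 3*9.012 + 2*26.982 + 6*28.085 + 18*15.999 = 537.492 g/mol.
Mass of Al per formula unit: 2 × 26.982 = 53.964 g.
Weight fraction Al = 53.964 / 537.492 = 0.1004.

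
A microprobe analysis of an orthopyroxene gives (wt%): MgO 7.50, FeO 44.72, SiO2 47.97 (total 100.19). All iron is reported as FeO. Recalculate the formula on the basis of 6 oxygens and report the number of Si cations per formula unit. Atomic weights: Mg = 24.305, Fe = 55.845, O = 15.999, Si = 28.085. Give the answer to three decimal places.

MgO (M=40.304): mol = 0.18609; Mg = 0.18609, O = 0.18609.
FeO (M=71.844): mol = 0.62246; Fe = 0.62246, O = 0.62246.
SiO2 (M=60.083): mol = 0.79840; Si = 0.79840, O = 1.59680.
ΣO = 2.40535; factor = 6/ΣO = 2.49444.
Si apfu = 0.79840 × 2.49444 = 1.992.

1.992 Si apfu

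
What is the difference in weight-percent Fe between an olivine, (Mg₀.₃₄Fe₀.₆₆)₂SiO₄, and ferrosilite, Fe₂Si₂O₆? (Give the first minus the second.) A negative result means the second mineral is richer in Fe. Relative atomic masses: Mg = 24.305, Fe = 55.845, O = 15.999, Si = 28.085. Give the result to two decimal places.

-1.90 percentage points

M((Mg₀.₃₄Fe₀.₆₆)₂SiO₄) = 182.324 g/mol, so wt% Fe = 73.715/182.324 × 100 = 40.43%.
M(Fe₂Si₂O₆) = 263.854 g/mol, so wt% Fe = 111.690/263.854 × 100 = 42.33%.
40.43 − 42.33 = -1.90 pp.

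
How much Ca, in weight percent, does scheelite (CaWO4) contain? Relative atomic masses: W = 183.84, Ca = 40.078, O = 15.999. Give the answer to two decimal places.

13.92 weight percent

Molar mass of CaWO4: 1·40.078 + 1·183.84 + 4·15.999 = 287.914 g/mol.
Mass of Ca per formula unit: 1 × 40.078 = 40.078 g.
Weight fraction Ca = 40.078 / 287.914 = 0.1392.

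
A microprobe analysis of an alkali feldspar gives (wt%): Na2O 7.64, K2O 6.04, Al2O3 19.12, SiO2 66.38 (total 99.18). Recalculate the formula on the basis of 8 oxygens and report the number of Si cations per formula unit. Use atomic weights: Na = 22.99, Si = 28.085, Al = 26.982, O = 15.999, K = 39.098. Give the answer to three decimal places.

2.986 Si apfu

7.64 wt% Na2O ÷ 61.979 g/mol = 0.12327 mol, giving 0.24654 Na and 0.12327 O.
6.04 wt% K2O ÷ 94.195 g/mol = 0.06412 mol, giving 0.12824 K and 0.06412 O.
19.12 wt% Al2O3 ÷ 101.961 g/mol = 0.18752 mol, giving 0.37504 Al and 0.56256 O.
66.38 wt% SiO2 ÷ 60.083 g/mol = 1.10481 mol, giving 1.10481 Si and 2.20962 O.
Oxygen sums to 2.95957; scaling by 8/2.95957 = 2.70310 puts the formula on 8 O.
Si: 1.10481 × 2.70310 = 2.986 atoms per formula unit.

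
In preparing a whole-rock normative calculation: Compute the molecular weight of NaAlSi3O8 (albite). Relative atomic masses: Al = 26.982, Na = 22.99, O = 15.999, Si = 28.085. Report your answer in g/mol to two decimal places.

262.22 g/mol

The formula mass is the sum 1*22.99 + 1*26.982 + 3*28.085 + 8*15.999.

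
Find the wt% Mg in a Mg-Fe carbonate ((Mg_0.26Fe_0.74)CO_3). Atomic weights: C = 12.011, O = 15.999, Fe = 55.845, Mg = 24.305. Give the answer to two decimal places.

Formula mass = 0.26·24.305 + 0.74·55.845 + 1·12.011 + 3·15.999 = 107.653 g/mol, of which 6.319 g is Mg.
So Mg makes up 6.319/107.653 = 0.0587 of the mass, i.e. 5.87%.

5.87 weight percent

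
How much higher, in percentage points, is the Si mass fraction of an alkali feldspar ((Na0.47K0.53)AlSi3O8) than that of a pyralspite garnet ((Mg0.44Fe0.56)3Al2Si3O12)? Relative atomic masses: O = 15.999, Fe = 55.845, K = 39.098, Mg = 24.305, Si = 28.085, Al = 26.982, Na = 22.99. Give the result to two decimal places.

M((Na0.47K0.53)AlSi3O8) = 270.756 g/mol, so wt% Si = 84.255/270.756 × 100 = 31.12%.
M((Mg0.44Fe0.56)3Al2Si3O12) = 456.109 g/mol, so wt% Si = 84.255/456.109 × 100 = 18.47%.
31.12 − 18.47 = 12.65 pp.

12.65 percentage points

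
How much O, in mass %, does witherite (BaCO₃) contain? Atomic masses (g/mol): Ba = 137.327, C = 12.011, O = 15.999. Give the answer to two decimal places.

24.32 mass %

Formula mass = 1·137.327 + 1·12.011 + 3·15.999 = 197.335 g/mol, of which 47.997 g is O.
So O makes up 47.997/197.335 = 0.2432 of the mass, i.e. 24.32%.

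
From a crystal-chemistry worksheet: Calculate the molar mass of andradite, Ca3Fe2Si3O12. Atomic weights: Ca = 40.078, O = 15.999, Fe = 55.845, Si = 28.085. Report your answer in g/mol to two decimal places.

508.17 g/mol

M = 3*40.078 + 2*55.845 + 3*28.085 + 12*15.999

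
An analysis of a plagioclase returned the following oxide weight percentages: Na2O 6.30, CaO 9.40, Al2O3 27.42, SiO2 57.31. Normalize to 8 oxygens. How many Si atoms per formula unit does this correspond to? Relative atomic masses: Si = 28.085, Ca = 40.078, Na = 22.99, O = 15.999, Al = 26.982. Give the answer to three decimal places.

Na2O (M=61.979): mol = 0.10165; Na = 0.20330, O = 0.10165.
CaO (M=56.077): mol = 0.16763; Ca = 0.16763, O = 0.16763.
Al2O3 (M=101.961): mol = 0.26893; Al = 0.53786, O = 0.80679.
SiO2 (M=60.083): mol = 0.95385; Si = 0.95385, O = 1.90770.
ΣO = 2.98377; factor = 8/ΣO = 2.68117.
Si apfu = 0.95385 × 2.68117 = 2.557.

2.557 Si apfu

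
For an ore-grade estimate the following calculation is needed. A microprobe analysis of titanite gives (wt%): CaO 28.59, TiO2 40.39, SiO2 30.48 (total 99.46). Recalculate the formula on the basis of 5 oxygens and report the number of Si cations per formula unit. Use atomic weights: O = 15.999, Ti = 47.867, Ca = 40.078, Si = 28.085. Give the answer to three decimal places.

1.000 Si apfu

CaO (M=56.077): mol = 0.50983; Ca = 0.50983, O = 0.50983.
TiO2 (M=79.865): mol = 0.50573; Ti = 0.50573, O = 1.01146.
SiO2 (M=60.083): mol = 0.50730; Si = 0.50730, O = 1.01460.
ΣO = 2.53589; factor = 5/ΣO = 1.97169.
Si apfu = 0.50730 × 1.97169 = 1.000.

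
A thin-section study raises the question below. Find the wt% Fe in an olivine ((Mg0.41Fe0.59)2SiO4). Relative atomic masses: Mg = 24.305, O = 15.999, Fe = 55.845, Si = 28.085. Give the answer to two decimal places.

37.04 wt%

Molar mass of (Mg0.41Fe0.59)2SiO4: 0.82·24.305 + 1.18·55.845 + 1·28.085 + 4·15.999 = 177.908 g/mol.
Mass of Fe per formula unit: 1.18 × 55.845 = 65.897 g.
Weight fraction Fe = 65.897 / 177.908 = 0.3704.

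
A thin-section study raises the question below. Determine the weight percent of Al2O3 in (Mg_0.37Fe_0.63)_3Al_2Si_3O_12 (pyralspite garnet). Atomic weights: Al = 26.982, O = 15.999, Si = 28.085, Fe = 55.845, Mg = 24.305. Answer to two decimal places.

22.03 wt%

Formula mass = 462.733 g/mol.
2 Al → 1.0000 mol Al2O3 per formula unit; M(Al2O3) = 101.961, so Al2O3 mass = 101.961 g.
101.961/462.733 × 100 = 22.03 wt%.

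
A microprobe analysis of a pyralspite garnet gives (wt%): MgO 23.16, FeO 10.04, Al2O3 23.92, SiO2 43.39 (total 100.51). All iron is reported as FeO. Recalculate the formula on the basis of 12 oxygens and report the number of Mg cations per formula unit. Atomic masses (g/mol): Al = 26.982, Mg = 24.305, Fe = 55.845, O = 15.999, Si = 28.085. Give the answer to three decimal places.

2.409 Mg apfu

MgO (M=40.304): mol = 0.57463; Mg = 0.57463, O = 0.57463.
FeO (M=71.844): mol = 0.13975; Fe = 0.13975, O = 0.13975.
Al2O3 (M=101.961): mol = 0.23460; Al = 0.46920, O = 0.70380.
SiO2 (M=60.083): mol = 0.72217; Si = 0.72217, O = 1.44434.
ΣO = 2.86252; factor = 12/ΣO = 4.19211.
Mg apfu = 0.57463 × 4.19211 = 2.409.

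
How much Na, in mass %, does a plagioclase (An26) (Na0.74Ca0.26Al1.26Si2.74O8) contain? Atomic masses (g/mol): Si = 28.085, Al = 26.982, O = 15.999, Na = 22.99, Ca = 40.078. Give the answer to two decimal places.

6.39 mass %

M(Na0.74Ca0.26Al1.26Si2.74O8) = 266.375 g/mol.
Na contributes 0.74 × 22.99 = 17.013 g per mole.
17.013/266.375 = 0.0639 → 6.39%.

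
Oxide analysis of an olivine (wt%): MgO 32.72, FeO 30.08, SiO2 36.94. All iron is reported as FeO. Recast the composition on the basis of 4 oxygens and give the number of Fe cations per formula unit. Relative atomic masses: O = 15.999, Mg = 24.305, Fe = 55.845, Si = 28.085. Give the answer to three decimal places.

0.681 Fe apfu

MgO (M=40.304): mol = 0.81183; Mg = 0.81183, O = 0.81183.
FeO (M=71.844): mol = 0.41868; Fe = 0.41868, O = 0.41868.
SiO2 (M=60.083): mol = 0.61482; Si = 0.61482, O = 1.22964.
ΣO = 2.46015; factor = 4/ΣO = 1.62592.
Fe apfu = 0.41868 × 1.62592 = 0.681.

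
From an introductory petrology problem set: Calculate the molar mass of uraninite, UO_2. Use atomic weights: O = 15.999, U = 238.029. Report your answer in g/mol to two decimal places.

270.03 g/mol

M = 1*238.029 + 2*15.999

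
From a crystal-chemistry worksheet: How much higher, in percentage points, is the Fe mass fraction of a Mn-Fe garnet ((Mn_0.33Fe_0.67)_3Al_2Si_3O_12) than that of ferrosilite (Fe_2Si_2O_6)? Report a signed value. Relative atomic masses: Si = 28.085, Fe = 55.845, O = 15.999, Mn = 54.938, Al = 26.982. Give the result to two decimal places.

-19.74 percentage points

First mineral: 112.248 g Fe in 496.844 g formula = 22.59 wt% Fe.
Second mineral: 111.690 g Fe in 263.854 g formula = 42.33 wt% Fe.
22.59% − 42.33% gives a difference of -19.74 percentage points.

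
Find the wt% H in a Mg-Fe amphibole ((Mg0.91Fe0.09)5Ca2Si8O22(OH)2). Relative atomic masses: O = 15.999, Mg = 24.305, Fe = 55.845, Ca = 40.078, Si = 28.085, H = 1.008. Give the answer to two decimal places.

0.24 weight percent

Formula mass = 4.55·24.305 + 0.45·55.845 + 2·40.078 + 8·28.085 + 24·15.999 + 2·1.008 = 826.546 g/mol, of which 2.016 g is H.
So H makes up 2.016/826.546 = 0.0024 of the mass, i.e. 0.24%.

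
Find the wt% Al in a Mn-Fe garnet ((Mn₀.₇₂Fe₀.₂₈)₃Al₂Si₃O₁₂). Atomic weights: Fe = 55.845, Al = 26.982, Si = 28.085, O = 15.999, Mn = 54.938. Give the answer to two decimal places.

M((Mn₀.₇₂Fe₀.₂₈)₃Al₂Si₃O₁₂) = 495.783 g/mol.
Al contributes 2 × 26.982 = 53.964 g per mole.
53.964/495.783 = 0.1088 → 10.88%.

10.88 wt%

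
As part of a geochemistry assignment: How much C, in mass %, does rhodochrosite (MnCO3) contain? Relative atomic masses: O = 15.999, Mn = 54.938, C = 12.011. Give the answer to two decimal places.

10.45 mass %

Formula mass = 1×54.938 + 1×12.011 + 3×15.999 = 114.946 g/mol, of which 12.011 g is C.
So C makes up 12.011/114.946 = 0.1045 of the mass, i.e. 10.45%.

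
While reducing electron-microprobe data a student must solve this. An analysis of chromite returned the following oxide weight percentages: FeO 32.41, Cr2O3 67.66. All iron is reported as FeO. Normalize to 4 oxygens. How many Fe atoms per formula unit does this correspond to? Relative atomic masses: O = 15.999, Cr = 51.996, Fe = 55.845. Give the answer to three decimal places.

FeO (M=71.844): mol = 0.45112; Fe = 0.45112, O = 0.45112.
Cr2O3 (M=151.989): mol = 0.44516; Cr = 0.89032, O = 1.33548.
ΣO = 1.78660; factor = 4/ΣO = 2.23889.
Fe apfu = 0.45112 × 2.23889 = 1.010.

1.010 Fe apfu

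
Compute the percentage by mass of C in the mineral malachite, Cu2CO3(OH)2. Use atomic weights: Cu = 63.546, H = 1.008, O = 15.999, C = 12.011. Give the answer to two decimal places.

M(Cu2CO3(OH)2) = 221.114 g/mol.
C contributes 1 × 12.011 = 12.011 g per mole.
12.011/221.114 = 0.0543 → 5.43%.

5.43 wt%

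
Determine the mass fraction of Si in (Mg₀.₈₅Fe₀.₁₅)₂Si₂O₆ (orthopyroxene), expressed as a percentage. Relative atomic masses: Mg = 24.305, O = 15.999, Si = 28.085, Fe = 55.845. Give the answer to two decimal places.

26.72 mass %

Molar mass of (Mg₀.₈₅Fe₀.₁₅)₂Si₂O₆: 1.70·24.305 + 0.30·55.845 + 2·28.085 + 6·15.999 = 210.236 g/mol.
Mass of Si per formula unit: 2 × 28.085 = 56.170 g.
Weight fraction Si = 56.170 / 210.236 = 0.2672.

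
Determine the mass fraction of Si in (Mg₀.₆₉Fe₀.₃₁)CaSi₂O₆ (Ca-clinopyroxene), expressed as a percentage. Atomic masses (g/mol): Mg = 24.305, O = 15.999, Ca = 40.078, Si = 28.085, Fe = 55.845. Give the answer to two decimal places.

24.82 weight percent

M((Mg₀.₆₉Fe₀.₃₁)CaSi₂O₆) = 226.324 g/mol.
Si contributes 2 × 28.085 = 56.170 g per mole.
56.170/226.324 = 0.2482 → 24.82%.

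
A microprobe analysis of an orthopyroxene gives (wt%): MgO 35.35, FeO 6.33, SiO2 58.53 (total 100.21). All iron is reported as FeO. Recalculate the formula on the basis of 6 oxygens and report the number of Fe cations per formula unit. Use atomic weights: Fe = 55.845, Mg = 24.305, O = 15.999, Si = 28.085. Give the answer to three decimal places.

0.181 Fe apfu

35.35 wt% MgO ÷ 40.304 g/mol = 0.87708 mol, giving 0.87708 Mg and 0.87708 O.
6.33 wt% FeO ÷ 71.844 g/mol = 0.08811 mol, giving 0.08811 Fe and 0.08811 O.
58.53 wt% SiO2 ÷ 60.083 g/mol = 0.97415 mol, giving 0.97415 Si and 1.94830 O.
Oxygen sums to 2.91349; scaling by 6/2.91349 = 2.05939 puts the formula on 6 O.
Fe: 0.08811 × 2.05939 = 0.181 atoms per formula unit.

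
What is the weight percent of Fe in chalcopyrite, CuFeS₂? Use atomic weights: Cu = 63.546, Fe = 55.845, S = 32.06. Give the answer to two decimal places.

Molar mass of CuFeS₂: 1×63.546 + 1×55.845 + 2×32.06 = 183.511 g/mol.
Mass of Fe per formula unit: 1 × 55.845 = 55.845 g.
Weight fraction Fe = 55.845 / 183.511 = 0.3043.

30.43 weight percent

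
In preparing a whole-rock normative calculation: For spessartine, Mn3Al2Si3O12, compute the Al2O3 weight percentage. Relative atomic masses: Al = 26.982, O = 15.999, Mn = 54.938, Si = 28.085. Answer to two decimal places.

20.60 wt%

M(Mn3Al2Si3O12) = 495.021 g/mol; M(Al2O3) = 101.961 g/mol.
Moles Al2O3 per formula unit = 2 Al ÷ 2 = 1.0000.
Al2O3 fraction = (1.0000 × 101.961) / 495.021 = 101.961/495.021 = 0.2060.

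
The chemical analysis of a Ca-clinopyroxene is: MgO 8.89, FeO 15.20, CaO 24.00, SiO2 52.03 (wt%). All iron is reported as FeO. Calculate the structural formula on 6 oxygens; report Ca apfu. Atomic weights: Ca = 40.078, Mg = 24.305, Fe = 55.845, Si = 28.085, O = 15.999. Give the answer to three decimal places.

0.991 Ca apfu

MgO (M=40.304): mol = 0.22057; Mg = 0.22057, O = 0.22057.
FeO (M=71.844): mol = 0.21157; Fe = 0.21157, O = 0.21157.
CaO (M=56.077): mol = 0.42798; Ca = 0.42798, O = 0.42798.
SiO2 (M=60.083): mol = 0.86597; Si = 0.86597, O = 1.73194.
ΣO = 2.59206; factor = 6/ΣO = 2.31476.
Ca apfu = 0.42798 × 2.31476 = 0.991.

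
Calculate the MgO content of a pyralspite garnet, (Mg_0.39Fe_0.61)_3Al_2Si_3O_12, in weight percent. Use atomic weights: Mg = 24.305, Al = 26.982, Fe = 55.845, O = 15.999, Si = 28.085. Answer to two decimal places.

Molar mass of (Mg_0.39Fe_0.61)_3Al_2Si_3O_12 = 1.17*24.305 + 1.83*55.845 + 2*26.982 + 3*28.085 + 12*15.999 = 460.840 g/mol.
Each formula unit contains 1.17 Mg, equivalent to 1.17/1 = 1.1700 mol MgO.
M(MgO) = 1×24.305 + 1×15.999 = 40.304 g/mol.
Mass of MgO per formula unit = 1.1700 × 40.304 = 47.156 g.
MgO wt% = 47.156 / 460.840 × 100 = 10.23%.

10.23 wt%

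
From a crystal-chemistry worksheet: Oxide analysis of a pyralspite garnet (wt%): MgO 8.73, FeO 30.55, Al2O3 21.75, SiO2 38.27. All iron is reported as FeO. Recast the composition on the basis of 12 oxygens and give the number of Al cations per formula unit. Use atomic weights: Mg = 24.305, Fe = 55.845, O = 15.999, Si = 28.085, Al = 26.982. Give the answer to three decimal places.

MgO (M=40.304): mol = 0.21660; Mg = 0.21660, O = 0.21660.
FeO (M=71.844): mol = 0.42523; Fe = 0.42523, O = 0.42523.
Al2O3 (M=101.961): mol = 0.21332; Al = 0.42664, O = 0.63996.
SiO2 (M=60.083): mol = 0.63695; Si = 0.63695, O = 1.27390.
ΣO = 2.55569; factor = 12/ΣO = 4.69541.
Al apfu = 0.42664 × 4.69541 = 2.003.

2.003 Al apfu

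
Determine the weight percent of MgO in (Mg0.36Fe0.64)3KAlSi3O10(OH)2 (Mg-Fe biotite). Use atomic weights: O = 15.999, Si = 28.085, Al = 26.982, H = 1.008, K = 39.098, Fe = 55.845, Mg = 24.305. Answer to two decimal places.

9.11 wt%

Formula mass = 477.811 g/mol.
1.08 Mg → 1.0800 mol MgO per formula unit; M(MgO) = 40.304, so MgO mass = 43.528 g.
43.528/477.811 × 100 = 9.11 wt%.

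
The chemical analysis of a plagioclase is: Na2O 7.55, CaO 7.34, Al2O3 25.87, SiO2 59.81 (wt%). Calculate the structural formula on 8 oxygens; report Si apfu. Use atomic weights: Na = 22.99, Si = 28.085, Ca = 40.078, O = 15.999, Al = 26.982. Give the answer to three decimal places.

7.55 wt% Na2O ÷ 61.979 g/mol = 0.12182 mol, giving 0.24364 Na and 0.12182 O.
7.34 wt% CaO ÷ 56.077 g/mol = 0.13089 mol, giving 0.13089 Ca and 0.13089 O.
25.87 wt% Al2O3 ÷ 101.961 g/mol = 0.25372 mol, giving 0.50744 Al and 0.76116 O.
59.81 wt% SiO2 ÷ 60.083 g/mol = 0.99546 mol, giving 0.99546 Si and 1.99092 O.
Oxygen sums to 3.00479; scaling by 8/3.00479 = 2.66242 puts the formula on 8 O.
Si: 0.99546 × 2.66242 = 2.650 atoms per formula unit.

2.650 Si apfu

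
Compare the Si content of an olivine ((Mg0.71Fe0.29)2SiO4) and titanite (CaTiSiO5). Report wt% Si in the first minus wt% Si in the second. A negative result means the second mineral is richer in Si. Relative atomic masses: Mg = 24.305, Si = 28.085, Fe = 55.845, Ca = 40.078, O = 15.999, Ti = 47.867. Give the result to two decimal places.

First mineral: 28.085 g Si in 158.984 g formula = 17.67 wt% Si.
Second mineral: 28.085 g Si in 196.025 g formula = 14.33 wt% Si.
17.67% − 14.33% gives a difference of 3.34 percentage points.

3.34 percentage points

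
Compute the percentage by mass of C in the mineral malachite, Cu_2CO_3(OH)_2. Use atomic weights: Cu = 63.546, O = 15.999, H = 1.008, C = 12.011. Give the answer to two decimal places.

Molar mass of Cu_2CO_3(OH)_2: 2×63.546 + 1×12.011 + 5×15.999 + 2×1.008 = 221.114 g/mol.
Mass of C per formula unit: 1 × 12.011 = 12.011 g.
Weight fraction C = 12.011 / 221.114 = 0.0543.

5.43 weight percent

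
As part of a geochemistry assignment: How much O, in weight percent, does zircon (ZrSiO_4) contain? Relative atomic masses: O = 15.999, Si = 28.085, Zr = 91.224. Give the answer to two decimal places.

34.91 weight percent

Formula mass = 1·91.224 + 1·28.085 + 4·15.999 = 183.305 g/mol, of which 63.996 g is O.
So O makes up 63.996/183.305 = 0.3491 of the mass, i.e. 34.91%.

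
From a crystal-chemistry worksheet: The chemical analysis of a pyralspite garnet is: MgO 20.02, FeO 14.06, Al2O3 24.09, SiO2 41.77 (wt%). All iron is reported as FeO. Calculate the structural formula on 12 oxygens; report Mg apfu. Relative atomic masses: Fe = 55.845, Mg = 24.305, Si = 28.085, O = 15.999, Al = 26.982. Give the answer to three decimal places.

2.135 Mg apfu

MgO (M=40.304): mol = 0.49672; Mg = 0.49672, O = 0.49672.
FeO (M=71.844): mol = 0.19570; Fe = 0.19570, O = 0.19570.
Al2O3 (M=101.961): mol = 0.23627; Al = 0.47254, O = 0.70881.
SiO2 (M=60.083): mol = 0.69520; Si = 0.69520, O = 1.39040.
ΣO = 2.79163; factor = 12/ΣO = 4.29856.
Mg apfu = 0.49672 × 4.29856 = 2.135.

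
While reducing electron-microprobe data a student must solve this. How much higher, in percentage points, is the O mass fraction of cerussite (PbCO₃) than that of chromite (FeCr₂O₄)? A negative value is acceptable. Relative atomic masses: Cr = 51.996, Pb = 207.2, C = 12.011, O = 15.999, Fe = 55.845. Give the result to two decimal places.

-10.63 percentage points

M(PbCO₃) = 267.208 g/mol, so wt% O = 47.997/267.208 × 100 = 17.96%.
M(FeCr₂O₄) = 223.833 g/mol, so wt% O = 63.996/223.833 × 100 = 28.59%.
17.96 − 28.59 = -10.63 pp.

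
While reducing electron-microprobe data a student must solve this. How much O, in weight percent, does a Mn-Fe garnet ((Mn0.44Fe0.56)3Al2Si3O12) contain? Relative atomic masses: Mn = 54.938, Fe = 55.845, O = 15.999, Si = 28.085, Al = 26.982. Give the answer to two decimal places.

Molar mass of (Mn0.44Fe0.56)3Al2Si3O12: 1.32×54.938 + 1.68×55.845 + 2×26.982 + 3×28.085 + 12×15.999 = 496.545 g/mol.
Mass of O per formula unit: 12 × 15.999 = 191.988 g.
Weight fraction O = 191.988 / 496.545 = 0.3866.

38.66 weight percent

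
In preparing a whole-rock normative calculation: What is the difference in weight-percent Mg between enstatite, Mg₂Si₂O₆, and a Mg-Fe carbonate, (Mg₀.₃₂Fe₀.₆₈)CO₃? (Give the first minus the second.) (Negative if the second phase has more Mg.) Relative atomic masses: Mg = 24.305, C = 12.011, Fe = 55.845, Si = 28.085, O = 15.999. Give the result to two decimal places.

First mineral: 48.610 g Mg in 200.774 g formula = 24.21 wt% Mg.
Second mineral: 7.778 g Mg in 105.760 g formula = 7.35 wt% Mg.
24.21% − 7.35% gives a difference of 16.86 percentage points.

16.86 percentage points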